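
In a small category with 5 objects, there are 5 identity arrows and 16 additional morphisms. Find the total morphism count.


Each object has an identity morphism, giving 5 identities.
Adding the 16 non-identity morphisms:
Total = 5 + 16 = 21

21


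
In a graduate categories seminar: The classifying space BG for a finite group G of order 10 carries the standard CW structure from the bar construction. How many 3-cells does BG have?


In the bar-construction CW model of BG, the n-cells are indexed by
n-tuples [g_1|...|g_n] of non-identity elements of G (degenerate
simplices with some g_i = e do not contribute cells), so there are
(|G| - 1)^n n-cells.
For dim = 3 with |G| = 10:
cells = (10 - 1)^3 = 9^3 = 729

729


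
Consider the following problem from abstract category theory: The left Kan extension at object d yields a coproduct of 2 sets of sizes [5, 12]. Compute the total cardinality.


Pointwise, the left Kan extension (Lan_F H)(d) is the colimit, indexed
by the comma category (F downarrow d), of H composed with the
projection (F downarrow d) -> C. Here that colimit is given
as a coproduct (disjoint union) of sets, so its cardinality is the
sum of the sizes of the summands.
Coproduct of sets with sizes: 5 + 12
= 17

17


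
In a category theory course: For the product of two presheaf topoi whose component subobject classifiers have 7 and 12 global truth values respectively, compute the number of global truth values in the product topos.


In a product of presheaf topoi E_1 x E_2, the subobject classifier
is Omega = Omega_1 x Omega_2 (componentwise), so
|Omega(top)| = |Omega_1(top_1)| * |Omega_2(top_2)|.
= 7 * 12 = 84.

84


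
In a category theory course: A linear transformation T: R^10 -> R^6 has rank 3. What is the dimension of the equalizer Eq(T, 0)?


The equalizer of f and the zero map is ker(f).
By the rank-nullity theorem: dim(ker(f)) = dim(domain) - rank(f).
dim(ker(f)) = 10 - 3 = 7

7


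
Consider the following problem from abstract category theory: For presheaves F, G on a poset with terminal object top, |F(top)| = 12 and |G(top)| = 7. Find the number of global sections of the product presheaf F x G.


Global sections of a presheaf on a poset with terminal top satisfy
Gamma(H) ~ H(top). Presheaves admit pointwise products, so
(F x G)(top) = F(top) x G(top) (Cartesian product).
|Gamma(F x G)| = |F(top)| * |G(top)| = 12 * 7 = 84.

84


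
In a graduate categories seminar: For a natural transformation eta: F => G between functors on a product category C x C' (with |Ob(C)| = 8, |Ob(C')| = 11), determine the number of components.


A natural transformation eta: F => G assigns one component morphism per
object of the domain category.
The domain is the product category C x C', so
|Ob(C x C')| = |Ob(C)| * |Ob(C')| = 8 * 11 = 88.
Therefore eta has 88 component morphisms.

88


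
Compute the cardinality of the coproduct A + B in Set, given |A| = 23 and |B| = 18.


In Set, the coproduct A + B is the disjoint union.
|A + B| = |A| + |B| = 23 + 18 = 41

41


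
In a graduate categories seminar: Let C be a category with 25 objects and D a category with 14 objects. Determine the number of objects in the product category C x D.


The product category C x D has objects that are pairs (c, d).
Number of pairs = |Ob(C)| * |Ob(D)| = 25 * 14 = 350

350


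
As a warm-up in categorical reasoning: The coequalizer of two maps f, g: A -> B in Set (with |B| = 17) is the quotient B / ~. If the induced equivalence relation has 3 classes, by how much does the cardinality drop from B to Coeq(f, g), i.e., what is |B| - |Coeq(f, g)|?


The coequalizer Coeq(f, g) = B / ~ has one element per equivalence class.
|B| = 17, |Coeq(f, g)| = 3.
|B| - |Coeq(f, g)| = 17 - 3 = 14.

14


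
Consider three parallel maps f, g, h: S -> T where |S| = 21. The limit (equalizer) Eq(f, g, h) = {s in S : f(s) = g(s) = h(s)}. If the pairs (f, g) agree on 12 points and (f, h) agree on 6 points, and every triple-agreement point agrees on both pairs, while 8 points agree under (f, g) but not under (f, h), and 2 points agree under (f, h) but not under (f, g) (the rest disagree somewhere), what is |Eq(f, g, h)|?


Eq(f, g, h) is the triple-agreement set: points in S where all three
maps take the same value. Using inclusion-exclusion on the pairwise data:
Pair (f, g) agrees on 12 points; pair (f, h) on 6 points.
Points agreeing under (f, g) but not (f, h) = 8; under (f, h) but not (f, g) = 2.
Triple-agreement = agreement-in-(f, g) minus points that agree under (f, g) but not (f, h):
|Eq(f, g, h)| = 12 - 8 = 4
(cross-check via (f, h): 6 - 2 = 4.)

4


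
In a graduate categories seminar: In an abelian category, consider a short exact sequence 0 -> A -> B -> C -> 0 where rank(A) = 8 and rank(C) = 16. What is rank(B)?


For a short exact sequence 0 -> A -> B -> C -> 0,
rank is additive: rank(B) = rank(A) + rank(C).
rank(B) = 8 + 16 = 24

24


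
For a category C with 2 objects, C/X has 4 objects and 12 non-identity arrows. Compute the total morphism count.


In the slice category C/X, objects are morphisms to X.
Identity morphisms: 4 (one per object of C/X).
Non-identity morphisms: 12.
Total = 4 + 12 = 16

16


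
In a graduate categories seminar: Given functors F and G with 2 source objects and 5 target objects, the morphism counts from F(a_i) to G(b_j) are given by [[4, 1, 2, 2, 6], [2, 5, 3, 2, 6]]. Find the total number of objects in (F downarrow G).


Objects of (F downarrow G) are triples (a, b, h: F(a)->G(b)).
The count equals the sum of all entries in the hom-matrix.
sum(row 0) = 15
sum(row 1) = 18
Grand total = 33

33


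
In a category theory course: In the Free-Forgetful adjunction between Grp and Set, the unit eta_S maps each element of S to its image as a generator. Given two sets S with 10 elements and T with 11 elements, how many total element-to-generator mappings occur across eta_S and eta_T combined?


The unit eta_X: X -> U(F(X)) of the Free-Forgetful adjunction
maps each element of X to a generator of F(X). For X = S + T (disjoint
union in Set), |S + T| = |S| + |T|.
Total mappings = 10 + 11 = 21.

21


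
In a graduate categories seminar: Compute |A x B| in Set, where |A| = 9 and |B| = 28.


In Set, the product A x B is the Cartesian product.
By the universal property, |A x B| = |A| * |B|.
|A x B| = 9 * 28 = 252

252


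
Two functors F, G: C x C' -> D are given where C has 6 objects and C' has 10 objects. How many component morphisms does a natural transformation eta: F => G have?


A natural transformation eta: F => G assigns one component morphism per
object of the domain category.
The domain is the product category C x C', so
|Ob(C x C')| = |Ob(C)| * |Ob(C')| = 6 * 10 = 60.
Therefore eta has 60 component morphisms.

60


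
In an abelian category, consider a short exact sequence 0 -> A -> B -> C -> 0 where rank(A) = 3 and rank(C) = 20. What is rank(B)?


For a short exact sequence 0 -> A -> B -> C -> 0,
rank is additive: rank(B) = rank(A) + rank(C).
rank(B) = 3 + 20 = 23

23


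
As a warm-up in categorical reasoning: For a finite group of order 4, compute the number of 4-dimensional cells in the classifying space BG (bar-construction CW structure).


In the bar-construction CW model of BG, the n-cells are indexed by
n-tuples [g_1|...|g_n] of non-identity elements of G (degenerate
simplices with some g_i = e do not contribute cells), so there are
(|G| - 1)^n n-cells.
For dim = 4 with |G| = 4:
cells = (4 - 1)^4 = 3^4 = 81

81


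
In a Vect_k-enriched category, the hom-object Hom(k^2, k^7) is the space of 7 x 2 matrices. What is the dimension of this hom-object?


In Vect-enriched categories, Hom(k^n, k^m) is the space of m x n matrices.
dim(Hom(k^2, k^7)) = 7 * 2 = 14

14


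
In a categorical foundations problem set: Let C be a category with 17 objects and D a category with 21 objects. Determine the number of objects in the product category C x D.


The product category C x D has objects that are pairs (c, d).
Number of pairs = |Ob(C)| * |Ob(D)| = 17 * 21 = 357

357


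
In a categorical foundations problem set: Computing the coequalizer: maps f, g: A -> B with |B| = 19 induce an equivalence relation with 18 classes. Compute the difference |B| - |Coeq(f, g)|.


The coequalizer Coeq(f, g) = B / ~ has one element per equivalence class.
|B| = 19, |Coeq(f, g)| = 18.
|B| - |Coeq(f, g)| = 19 - 18 = 1.

1


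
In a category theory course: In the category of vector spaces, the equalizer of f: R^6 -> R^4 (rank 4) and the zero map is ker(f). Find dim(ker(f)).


The equalizer of f and the zero map is ker(f).
By the rank-nullity theorem: dim(ker(f)) = dim(domain) - rank(f).
dim(ker(f)) = 6 - 4 = 2

2


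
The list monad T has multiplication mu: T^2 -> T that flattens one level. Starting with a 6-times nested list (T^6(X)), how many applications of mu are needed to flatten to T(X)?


Each application of mu: T^2 -> T removes one layer of nesting.
Starting at depth 6 (i.e., T^6(X)), we need to reach T(X).
Number of mu applications = 6 - 1 = 5

5


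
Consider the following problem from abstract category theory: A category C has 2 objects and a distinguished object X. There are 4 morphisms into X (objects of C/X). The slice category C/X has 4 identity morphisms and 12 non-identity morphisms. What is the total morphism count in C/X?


In the slice category C/X, objects are morphisms to X.
Identity morphisms: 4 (one per object of C/X).
Non-identity morphisms: 12.
Total = 4 + 12 = 16

16


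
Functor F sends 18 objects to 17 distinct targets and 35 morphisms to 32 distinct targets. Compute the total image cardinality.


The image of F consists of distinct objects and distinct morphisms.
|Im(F)| on objects = 17
|Im(F)| on morphisms = 32
Total image cardinality = 17 + 32 = 49

49


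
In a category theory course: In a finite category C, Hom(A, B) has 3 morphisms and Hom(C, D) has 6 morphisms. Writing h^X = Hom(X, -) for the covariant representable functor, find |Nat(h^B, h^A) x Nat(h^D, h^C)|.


By the Yoneda lemma, Nat(h^B, h^A) is isomorphic to Hom(A, B),
so |Nat(h^B, h^A)| = |Hom(A, B)| and |Nat(h^D, h^C)| = |Hom(C, D)|.
|Hom(A, B)| = 3, |Hom(C, D)| = 6.
|Nat(h^B, h^A) x Nat(h^D, h^C)| = 3 * 6 = 18

18


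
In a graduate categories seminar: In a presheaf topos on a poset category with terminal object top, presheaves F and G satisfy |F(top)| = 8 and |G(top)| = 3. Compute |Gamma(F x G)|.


Global sections of a presheaf on a poset with terminal top satisfy
Gamma(H) ~ H(top). Presheaves admit pointwise products, so
(F x G)(top) = F(top) x G(top) (Cartesian product).
|Gamma(F x G)| = |F(top)| * |G(top)| = 8 * 3 = 24.

24


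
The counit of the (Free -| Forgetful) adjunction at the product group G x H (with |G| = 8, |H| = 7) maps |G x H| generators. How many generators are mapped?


The counit epsilon_K: F(U(K)) -> K of the Free-Forgetful adjunction
maps |K| generators of F(U(K)) into K. For K = G x H (the product group),
|G x H| = |G| * |H|.
Total generators mapped = 8 * 7 = 56.

56


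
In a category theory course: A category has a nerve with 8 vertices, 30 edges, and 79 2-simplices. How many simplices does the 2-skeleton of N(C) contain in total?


The 2-skeleton of the nerve N(C) consists of simplices in dimensions 0, 1, 2:
  |N(C)_0| = 8 (objects)
  |N(C)_1| = 30 (morphisms)
  |N(C)_2| = 79 (composable pairs)
Total = 8 + 30 + 79 = 117

117


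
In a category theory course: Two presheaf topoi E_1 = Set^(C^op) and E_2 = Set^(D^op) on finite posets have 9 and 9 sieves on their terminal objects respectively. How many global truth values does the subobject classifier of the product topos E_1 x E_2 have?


In a product of presheaf topoi E_1 x E_2, the subobject classifier
is Omega = Omega_1 x Omega_2 (componentwise), so
|Omega(top)| = |Omega_1(top_1)| * |Omega_2(top_2)|.
= 9 * 9 = 81.

81


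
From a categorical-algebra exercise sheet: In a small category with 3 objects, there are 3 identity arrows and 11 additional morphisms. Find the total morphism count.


Each object has an identity morphism, giving 3 identities.
Adding the 11 non-identity morphisms:
Total = 3 + 11 = 14

14


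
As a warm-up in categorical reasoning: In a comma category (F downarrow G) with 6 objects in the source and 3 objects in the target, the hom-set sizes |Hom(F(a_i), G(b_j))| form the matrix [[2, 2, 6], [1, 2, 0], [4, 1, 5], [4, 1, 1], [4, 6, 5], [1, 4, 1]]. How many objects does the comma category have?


Objects of (F downarrow G) are triples (a, b, h: F(a)->G(b)).
The count equals the sum of all entries in the hom-matrix.
sum(row 0) = 10
sum(row 1) = 3
sum(row 2) = 10
sum(row 3) = 6
sum(row 4) = 15
sum(row 5) = 6
Grand total = 50

50


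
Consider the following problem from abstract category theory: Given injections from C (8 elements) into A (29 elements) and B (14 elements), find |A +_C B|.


The pushout A +_C B identifies the images of C in A and B.
|A +_C B| = |A| + |B| - |C| (for injections).
= 29 + 14 - 8 = 35

35


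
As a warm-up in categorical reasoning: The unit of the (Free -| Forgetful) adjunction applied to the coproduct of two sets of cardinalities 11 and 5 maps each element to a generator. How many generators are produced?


The unit eta_X: X -> U(F(X)) of the Free-Forgetful adjunction
maps each element of X to a generator of F(X). For X = S + T (disjoint
union in Set), |S + T| = |S| + |T|.
Total mappings = 11 + 5 = 16.

16


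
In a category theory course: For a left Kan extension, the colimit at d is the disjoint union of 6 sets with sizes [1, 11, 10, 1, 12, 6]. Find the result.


Pointwise, the left Kan extension (Lan_F H)(d) is the colimit, indexed
by the comma category (F downarrow d), of H composed with the
projection (F downarrow d) -> C. Here that colimit is given
as a coproduct (disjoint union) of sets, so its cardinality is the
sum of the sizes of the summands.
Coproduct of sets with sizes: 1 + 11 + 10 + 1 + 12 + 6
= 41

41


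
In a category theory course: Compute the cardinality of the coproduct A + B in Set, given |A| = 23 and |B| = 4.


In Set, the coproduct A + B is the disjoint union.
|A + B| = |A| + |B| = 23 + 4 = 27

27


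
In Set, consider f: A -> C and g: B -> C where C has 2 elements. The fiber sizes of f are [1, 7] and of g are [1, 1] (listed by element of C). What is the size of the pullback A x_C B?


The pullback A x_C B consists of pairs (a, b) with f(a) = g(b).
For each element c in C, the fiber product has |f^-1(c)| * |g^-1(c)| elements.
Summing over C: 1 * 1 + 7 * 1
= 1 + 7 = 8

8


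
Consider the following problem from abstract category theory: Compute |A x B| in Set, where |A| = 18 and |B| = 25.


In Set, the product A x B is the Cartesian product.
By the universal property, |A x B| = |A| * |B|.
|A x B| = 18 * 25 = 450

450


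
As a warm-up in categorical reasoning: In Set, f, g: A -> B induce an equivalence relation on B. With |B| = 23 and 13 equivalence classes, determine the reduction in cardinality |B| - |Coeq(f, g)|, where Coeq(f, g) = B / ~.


The coequalizer Coeq(f, g) = B / ~ has one element per equivalence class.
|B| = 23, |Coeq(f, g)| = 13.
|B| - |Coeq(f, g)| = 23 - 13 = 10.

10


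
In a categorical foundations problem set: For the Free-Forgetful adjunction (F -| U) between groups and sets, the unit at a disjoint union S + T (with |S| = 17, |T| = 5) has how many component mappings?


The unit eta_X: X -> U(F(X)) of the Free-Forgetful adjunction
maps each element of X to a generator of F(X). For X = S + T (disjoint
union in Set), |S + T| = |S| + |T|.
Total mappings = 17 + 5 = 22.

22


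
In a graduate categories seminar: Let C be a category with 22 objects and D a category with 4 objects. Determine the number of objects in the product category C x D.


The product category C x D has objects that are pairs (c, d).
Number of pairs = |Ob(C)| * |Ob(D)| = 22 * 4 = 88

88


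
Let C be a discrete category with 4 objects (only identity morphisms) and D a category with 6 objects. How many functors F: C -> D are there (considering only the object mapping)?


A functor from a discrete category C to D is determined by
where each object maps. Each of the 4 objects of C can map
to any of the 6 objects of D independently.
Number of functors = 6^4 = 1296

1296


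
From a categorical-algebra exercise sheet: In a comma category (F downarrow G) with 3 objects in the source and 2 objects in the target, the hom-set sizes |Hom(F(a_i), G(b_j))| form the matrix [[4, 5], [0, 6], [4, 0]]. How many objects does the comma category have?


Objects of (F downarrow G) are triples (a, b, h: F(a)->G(b)).
The count equals the sum of all entries in the hom-matrix.
sum(row 0) = 9
sum(row 1) = 6
sum(row 2) = 4
Grand total = 19

19


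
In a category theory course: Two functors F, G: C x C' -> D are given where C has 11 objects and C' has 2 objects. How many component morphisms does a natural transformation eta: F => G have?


A natural transformation eta: F => G assigns one component morphism per
object of the domain category.
The domain is the product category C x C', so
|Ob(C x C')| = |Ob(C)| * |Ob(C')| = 11 * 2 = 22.
Therefore eta has 22 component morphisms.

22


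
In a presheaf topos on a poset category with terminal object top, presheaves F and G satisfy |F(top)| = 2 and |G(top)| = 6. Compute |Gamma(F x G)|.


Global sections of a presheaf on a poset with terminal top satisfy
Gamma(H) ~ H(top). Presheaves admit pointwise products, so
(F x G)(top) = F(top) x G(top) (Cartesian product).
|Gamma(F x G)| = |F(top)| * |G(top)| = 2 * 6 = 12.

12


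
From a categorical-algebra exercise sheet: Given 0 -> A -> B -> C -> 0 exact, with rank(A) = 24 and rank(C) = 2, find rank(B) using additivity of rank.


For a short exact sequence 0 -> A -> B -> C -> 0,
rank is additive: rank(B) = rank(A) + rank(C).
rank(B) = 24 + 2 = 26

26


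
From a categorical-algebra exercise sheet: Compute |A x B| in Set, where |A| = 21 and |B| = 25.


In Set, the product A x B is the Cartesian product.
By the universal property, |A x B| = |A| * |B|.
|A x B| = 21 * 25 = 525

525


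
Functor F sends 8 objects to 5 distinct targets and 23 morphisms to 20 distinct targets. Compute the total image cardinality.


The image of F consists of distinct objects and distinct morphisms.
|Im(F)| on objects = 5
|Im(F)| on morphisms = 20
Total image cardinality = 5 + 20 = 25

25


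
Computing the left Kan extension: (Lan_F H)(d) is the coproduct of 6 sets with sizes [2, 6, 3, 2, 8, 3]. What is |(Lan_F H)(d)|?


Pointwise, the left Kan extension (Lan_F H)(d) is the colimit, indexed
by the comma category (F downarrow d), of H composed with the
projection (F downarrow d) -> C. Here that colimit is given
as a coproduct (disjoint union) of sets, so its cardinality is the
sum of the sizes of the summands.
Coproduct of sets with sizes: 2 + 6 + 3 + 2 + 8 + 3
= 24

24


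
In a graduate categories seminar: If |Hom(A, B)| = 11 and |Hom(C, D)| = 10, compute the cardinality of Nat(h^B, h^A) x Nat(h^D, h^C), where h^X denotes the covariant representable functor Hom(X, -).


By the Yoneda lemma, Nat(h^B, h^A) is isomorphic to Hom(A, B),
so |Nat(h^B, h^A)| = |Hom(A, B)| and |Nat(h^D, h^C)| = |Hom(C, D)|.
|Hom(A, B)| = 11, |Hom(C, D)| = 10.
|Nat(h^B, h^A) x Nat(h^D, h^C)| = 11 * 10 = 110

110


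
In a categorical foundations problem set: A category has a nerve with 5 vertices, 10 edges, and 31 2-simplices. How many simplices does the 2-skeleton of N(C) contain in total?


The 2-skeleton of the nerve N(C) consists of simplices in dimensions 0, 1, 2:
  |N(C)_0| = 5 (objects)
  |N(C)_1| = 10 (morphisms)
  |N(C)_2| = 31 (composable pairs)
Total = 5 + 10 + 31 = 46

46


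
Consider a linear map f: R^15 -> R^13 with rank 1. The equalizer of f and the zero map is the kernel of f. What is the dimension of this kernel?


The equalizer of f and the zero map is ker(f).
By the rank-nullity theorem: dim(ker(f)) = dim(domain) - rank(f).
dim(ker(f)) = 15 - 1 = 14

14


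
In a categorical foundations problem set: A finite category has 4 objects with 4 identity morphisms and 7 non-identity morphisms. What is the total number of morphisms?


Each object has an identity morphism, giving 4 identities.
Adding the 7 non-identity morphisms:
Total = 4 + 7 = 11

11


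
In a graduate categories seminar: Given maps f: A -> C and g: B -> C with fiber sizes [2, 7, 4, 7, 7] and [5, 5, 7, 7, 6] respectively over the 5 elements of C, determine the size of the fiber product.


The pullback A x_C B consists of pairs (a, b) with f(a) = g(b).
For each element c in C, the fiber product has |f^-1(c)| * |g^-1(c)| elements.
Summing over C: 2 * 5 + 7 * 5 + 4 * 7 + 7 * 7 + 7 * 6
= 10 + 35 + 28 + 49 + 42 = 164

164


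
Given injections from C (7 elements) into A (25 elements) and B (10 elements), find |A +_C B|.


The pushout A +_C B identifies the images of C in A and B.
|A +_C B| = |A| + |B| - |C| (for injections).
= 25 + 10 - 7 = 28

28


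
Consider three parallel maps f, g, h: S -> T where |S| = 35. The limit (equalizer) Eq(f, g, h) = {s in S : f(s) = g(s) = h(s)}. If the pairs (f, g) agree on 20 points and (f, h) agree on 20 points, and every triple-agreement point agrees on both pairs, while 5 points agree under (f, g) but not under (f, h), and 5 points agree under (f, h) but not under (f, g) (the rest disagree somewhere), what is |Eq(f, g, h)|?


Eq(f, g, h) is the triple-agreement set: points in S where all three
maps take the same value. Using inclusion-exclusion on the pairwise data:
Pair (f, g) agrees on 20 points; pair (f, h) on 20 points.
Points agreeing under (f, g) but not (f, h) = 5; under (f, h) but not (f, g) = 5.
Triple-agreement = agreement-in-(f, g) minus points that agree under (f, g) but not (f, h):
|Eq(f, g, h)| = 20 - 5 = 15
(cross-check via (f, h): 20 - 5 = 15.)

15


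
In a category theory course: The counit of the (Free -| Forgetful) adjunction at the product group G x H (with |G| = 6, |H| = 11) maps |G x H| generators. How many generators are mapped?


The counit epsilon_K: F(U(K)) -> K of the Free-Forgetful adjunction
maps |K| generators of F(U(K)) into K. For K = G x H (the product group),
|G x H| = |G| * |H|.
Total generators mapped = 6 * 11 = 66.

66


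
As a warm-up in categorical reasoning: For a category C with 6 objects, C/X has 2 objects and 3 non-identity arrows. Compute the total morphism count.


In the slice category C/X, objects are morphisms to X.
Identity morphisms: 2 (one per object of C/X).
Non-identity morphisms: 3.
Total = 2 + 3 = 5

5


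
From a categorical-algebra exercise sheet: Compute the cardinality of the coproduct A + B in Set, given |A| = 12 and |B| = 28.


In Set, the coproduct A + B is the disjoint union.
|A + B| = |A| + |B| = 12 + 28 = 40

40


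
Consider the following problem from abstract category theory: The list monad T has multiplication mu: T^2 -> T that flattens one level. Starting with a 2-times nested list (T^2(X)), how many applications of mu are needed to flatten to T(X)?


Each application of mu: T^2 -> T removes one layer of nesting.
Starting at depth 2 (i.e., T^2(X)), we need to reach T(X).
Number of mu applications = 2 - 1 = 1

1


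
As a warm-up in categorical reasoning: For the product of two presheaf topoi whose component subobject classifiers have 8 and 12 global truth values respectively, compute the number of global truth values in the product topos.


In a product of presheaf topoi E_1 x E_2, the subobject classifier
is Omega = Omega_1 x Omega_2 (componentwise), so
|Omega(top)| = |Omega_1(top_1)| * |Omega_2(top_2)|.
= 8 * 12 = 96.

96


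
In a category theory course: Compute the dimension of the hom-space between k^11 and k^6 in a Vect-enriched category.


In Vect-enriched categories, Hom(k^n, k^m) is the space of m x n matrices.
dim(Hom(k^11, k^6)) = 6 * 11 = 66

66


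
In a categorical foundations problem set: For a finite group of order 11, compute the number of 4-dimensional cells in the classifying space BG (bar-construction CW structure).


In the bar-construction CW model of BG, the n-cells are indexed by
n-tuples [g_1|...|g_n] of non-identity elements of G (degenerate
simplices with some g_i = e do not contribute cells), so there are
(|G| - 1)^n n-cells.
For dim = 4 with |G| = 11:
cells = (11 - 1)^4 = 10^4 = 10000

10000


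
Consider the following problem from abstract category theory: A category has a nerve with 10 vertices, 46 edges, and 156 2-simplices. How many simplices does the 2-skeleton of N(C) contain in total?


The 2-skeleton of the nerve N(C) consists of simplices in dimensions 0, 1, 2:
  |N(C)_0| = 10 (objects)
  |N(C)_1| = 46 (morphisms)
  |N(C)_2| = 156 (composable pairs)
Total = 10 + 46 + 156 = 212

212


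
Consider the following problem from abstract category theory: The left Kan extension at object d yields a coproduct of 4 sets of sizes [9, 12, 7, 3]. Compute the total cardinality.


Pointwise, the left Kan extension (Lan_F H)(d) is the colimit, indexed
by the comma category (F downarrow d), of H composed with the
projection (F downarrow d) -> C. Here that colimit is given
as a coproduct (disjoint union) of sets, so its cardinality is the
sum of the sizes of the summands.
Coproduct of sets with sizes: 9 + 12 + 7 + 3
= 31

31


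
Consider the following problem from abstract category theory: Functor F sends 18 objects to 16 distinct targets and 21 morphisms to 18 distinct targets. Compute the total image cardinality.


The image of F consists of distinct objects and distinct morphisms.
|Im(F)| on objects = 16
|Im(F)| on morphisms = 18
Total image cardinality = 16 + 18 = 34

34


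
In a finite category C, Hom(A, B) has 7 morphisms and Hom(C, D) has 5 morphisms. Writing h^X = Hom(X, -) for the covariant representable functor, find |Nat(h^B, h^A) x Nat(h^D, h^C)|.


By the Yoneda lemma, Nat(h^B, h^A) is isomorphic to Hom(A, B),
so |Nat(h^B, h^A)| = |Hom(A, B)| and |Nat(h^D, h^C)| = |Hom(C, D)|.
|Hom(A, B)| = 7, |Hom(C, D)| = 5.
|Nat(h^B, h^A) x Nat(h^D, h^C)| = 7 * 5 = 35

35


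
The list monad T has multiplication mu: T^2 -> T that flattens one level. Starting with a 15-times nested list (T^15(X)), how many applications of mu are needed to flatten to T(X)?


Each application of mu: T^2 -> T removes one layer of nesting.
Starting at depth 15 (i.e., T^15(X)), we need to reach T(X).
Number of mu applications = 15 - 1 = 14

14


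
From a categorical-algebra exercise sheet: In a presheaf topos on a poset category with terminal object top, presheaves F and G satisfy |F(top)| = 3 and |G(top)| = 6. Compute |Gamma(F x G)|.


Global sections of a presheaf on a poset with terminal top satisfy
Gamma(H) ~ H(top). Presheaves admit pointwise products, so
(F x G)(top) = F(top) x G(top) (Cartesian product).
|Gamma(F x G)| = |F(top)| * |G(top)| = 3 * 6 = 18.

18


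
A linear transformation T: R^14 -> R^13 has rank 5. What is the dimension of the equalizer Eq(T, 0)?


The equalizer of f and the zero map is ker(f).
By the rank-nullity theorem: dim(ker(f)) = dim(domain) - rank(f).
dim(ker(f)) = 14 - 5 = 9

9


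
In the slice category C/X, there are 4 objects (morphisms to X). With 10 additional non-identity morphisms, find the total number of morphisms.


In the slice category C/X, objects are morphisms to X.
Identity morphisms: 4 (one per object of C/X).
Non-identity morphisms: 10.
Total = 4 + 10 = 14

14


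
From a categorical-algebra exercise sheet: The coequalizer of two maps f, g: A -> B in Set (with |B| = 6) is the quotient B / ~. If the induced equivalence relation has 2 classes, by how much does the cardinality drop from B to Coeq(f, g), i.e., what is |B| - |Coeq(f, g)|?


The coequalizer Coeq(f, g) = B / ~ has one element per equivalence class.
|B| = 6, |Coeq(f, g)| = 2.
|B| - |Coeq(f, g)| = 6 - 2 = 4.

4


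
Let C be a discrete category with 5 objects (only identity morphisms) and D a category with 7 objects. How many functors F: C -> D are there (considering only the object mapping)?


A functor from a discrete category C to D is determined by
where each object maps. Each of the 5 objects of C can map
to any of the 7 objects of D independently.
Number of functors = 7^5 = 16807

16807


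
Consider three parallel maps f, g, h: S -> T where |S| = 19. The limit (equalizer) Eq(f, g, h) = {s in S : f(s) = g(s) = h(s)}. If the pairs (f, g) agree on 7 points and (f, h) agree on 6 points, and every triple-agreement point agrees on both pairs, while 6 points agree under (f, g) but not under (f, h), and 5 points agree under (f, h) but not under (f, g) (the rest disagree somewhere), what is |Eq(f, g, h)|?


Eq(f, g, h) is the triple-agreement set: points in S where all three
maps take the same value. Using inclusion-exclusion on the pairwise data:
Pair (f, g) agrees on 7 points; pair (f, h) on 6 points.
Points agreeing under (f, g) but not (f, h) = 6; under (f, h) but not (f, g) = 5.
Triple-agreement = agreement-in-(f, g) minus points that agree under (f, g) but not (f, h):
|Eq(f, g, h)| = 7 - 6 = 1
(cross-check via (f, h): 6 - 5 = 1.)

1


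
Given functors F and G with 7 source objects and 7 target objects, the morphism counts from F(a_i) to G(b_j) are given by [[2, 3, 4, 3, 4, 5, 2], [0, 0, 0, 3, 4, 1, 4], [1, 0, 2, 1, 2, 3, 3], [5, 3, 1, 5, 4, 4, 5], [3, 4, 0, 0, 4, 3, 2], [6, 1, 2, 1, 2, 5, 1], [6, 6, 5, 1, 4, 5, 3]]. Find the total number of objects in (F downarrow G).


Objects of (F downarrow G) are triples (a, b, h: F(a)->G(b)).
The count equals the sum of all entries in the hom-matrix.
sum(row 0) = 23
sum(row 1) = 12
sum(row 2) = 12
sum(row 3) = 27
sum(row 4) = 16
sum(row 5) = 18
sum(row 6) = 30
Grand total = 138

138


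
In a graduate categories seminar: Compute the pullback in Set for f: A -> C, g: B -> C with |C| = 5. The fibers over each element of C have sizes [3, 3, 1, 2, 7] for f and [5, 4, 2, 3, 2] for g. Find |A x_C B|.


The pullback A x_C B consists of pairs (a, b) with f(a) = g(b).
For each element c in C, the fiber product has |f^-1(c)| * |g^-1(c)| elements.
Summing over C: 3 * 5 + 3 * 4 + 1 * 2 + 2 * 3 + 7 * 2
= 15 + 12 + 2 + 6 + 14 = 49

49


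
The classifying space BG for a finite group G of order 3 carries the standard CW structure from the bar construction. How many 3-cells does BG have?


In the bar-construction CW model of BG, the n-cells are indexed by
n-tuples [g_1|...|g_n] of non-identity elements of G (degenerate
simplices with some g_i = e do not contribute cells), so there are
(|G| - 1)^n n-cells.
For dim = 3 with |G| = 3:
cells = (3 - 1)^3 = 2^3 = 8

8


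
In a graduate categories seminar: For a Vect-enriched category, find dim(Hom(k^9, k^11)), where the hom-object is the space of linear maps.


In Vect-enriched categories, Hom(k^n, k^m) is the space of m x n matrices.
dim(Hom(k^9, k^11)) = 11 * 9 = 99

99


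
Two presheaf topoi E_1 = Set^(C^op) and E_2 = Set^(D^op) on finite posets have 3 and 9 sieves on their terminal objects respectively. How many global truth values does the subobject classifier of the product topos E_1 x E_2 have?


In a product of presheaf topoi E_1 x E_2, the subobject classifier
is Omega = Omega_1 x Omega_2 (componentwise), so
|Omega(top)| = |Omega_1(top_1)| * |Omega_2(top_2)|.
= 3 * 9 = 27.

27


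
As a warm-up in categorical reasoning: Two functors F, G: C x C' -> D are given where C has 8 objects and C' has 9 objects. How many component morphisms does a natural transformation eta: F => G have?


A natural transformation eta: F => G assigns one component morphism per
object of the domain category.
The domain is the product category C x C', so
|Ob(C x C')| = |Ob(C)| * |Ob(C')| = 8 * 9 = 72.
Therefore eta has 72 component morphisms.

72


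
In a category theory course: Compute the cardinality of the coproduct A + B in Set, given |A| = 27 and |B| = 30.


In Set, the coproduct A + B is the disjoint union.
|A + B| = |A| + |B| = 27 + 30 = 57

57


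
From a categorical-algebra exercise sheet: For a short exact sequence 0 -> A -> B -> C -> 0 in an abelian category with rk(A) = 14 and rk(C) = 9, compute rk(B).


For a short exact sequence 0 -> A -> B -> C -> 0,
rank is additive: rank(B) = rank(A) + rank(C).
rank(B) = 14 + 9 = 23

23


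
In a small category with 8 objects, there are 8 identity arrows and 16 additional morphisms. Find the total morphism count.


Each object has an identity morphism, giving 8 identities.
Adding the 16 non-identity morphisms:
Total = 8 + 16 = 24

24


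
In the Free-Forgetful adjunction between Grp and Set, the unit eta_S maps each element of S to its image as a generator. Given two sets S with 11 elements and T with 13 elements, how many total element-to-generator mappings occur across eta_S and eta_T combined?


The unit eta_X: X -> U(F(X)) of the Free-Forgetful adjunction
maps each element of X to a generator of F(X). For X = S + T (disjoint
union in Set), |S + T| = |S| + |T|.
Total mappings = 11 + 13 = 24.

24


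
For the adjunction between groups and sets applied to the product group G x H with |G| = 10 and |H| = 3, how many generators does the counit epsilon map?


The counit epsilon_K: F(U(K)) -> K of the Free-Forgetful adjunction
maps |K| generators of F(U(K)) into K. For K = G x H (the product group),
|G x H| = |G| * |H|.
Total generators mapped = 10 * 3 = 30.

30


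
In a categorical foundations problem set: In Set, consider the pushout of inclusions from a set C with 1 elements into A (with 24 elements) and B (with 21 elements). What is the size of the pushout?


The pushout A +_C B identifies the images of C in A and B.
|A +_C B| = |A| + |B| - |C| (for injections).
= 24 + 21 - 1 = 44

44


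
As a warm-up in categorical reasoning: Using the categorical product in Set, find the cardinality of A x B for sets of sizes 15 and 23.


In Set, the product A x B is the Cartesian product.
By the universal property, |A x B| = |A| * |B|.
|A x B| = 15 * 23 = 345

345


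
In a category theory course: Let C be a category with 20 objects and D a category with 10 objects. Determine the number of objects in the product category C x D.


The product category C x D has objects that are pairs (c, d).
Number of pairs = |Ob(C)| * |Ob(D)| = 20 * 10 = 200

200


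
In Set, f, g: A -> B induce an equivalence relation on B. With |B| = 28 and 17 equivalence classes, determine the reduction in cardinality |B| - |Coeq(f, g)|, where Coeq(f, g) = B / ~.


The coequalizer Coeq(f, g) = B / ~ has one element per equivalence class.
|B| = 28, |Coeq(f, g)| = 17.
|B| - |Coeq(f, g)| = 28 - 17 = 11.

11


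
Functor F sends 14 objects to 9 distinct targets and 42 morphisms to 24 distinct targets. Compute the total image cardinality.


The image of F consists of distinct objects and distinct morphisms.
|Im(F)| on objects = 9
|Im(F)| on morphisms = 24
Total image cardinality = 9 + 24 = 33

33


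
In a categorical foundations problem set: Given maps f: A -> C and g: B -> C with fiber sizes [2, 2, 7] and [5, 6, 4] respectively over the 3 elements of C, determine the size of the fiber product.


The pullback A x_C B consists of pairs (a, b) with f(a) = g(b).
For each element c in C, the fiber product has |f^-1(c)| * |g^-1(c)| elements.
Summing over C: 2 * 5 + 2 * 6 + 7 * 4
= 10 + 12 + 28 = 50

50


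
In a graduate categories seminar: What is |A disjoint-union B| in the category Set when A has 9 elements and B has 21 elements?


In Set, the coproduct A + B is the disjoint union.
|A + B| = |A| + |B| = 9 + 21 = 30

30


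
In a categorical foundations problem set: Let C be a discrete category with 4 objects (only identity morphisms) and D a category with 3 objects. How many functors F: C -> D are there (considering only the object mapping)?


A functor from a discrete category C to D is determined by
where each object maps. Each of the 4 objects of C can map
to any of the 3 objects of D independently.
Number of functors = 3^4 = 81

81


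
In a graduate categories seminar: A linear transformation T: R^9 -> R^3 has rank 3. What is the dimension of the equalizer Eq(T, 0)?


The equalizer of f and the zero map is ker(f).
By the rank-nullity theorem: dim(ker(f)) = dim(domain) - rank(f).
dim(ker(f)) = 9 - 3 = 6

6


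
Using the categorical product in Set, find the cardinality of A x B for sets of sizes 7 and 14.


In Set, the product A x B is the Cartesian product.
By the universal property, |A x B| = |A| * |B|.
|A x B| = 7 * 14 = 98

98


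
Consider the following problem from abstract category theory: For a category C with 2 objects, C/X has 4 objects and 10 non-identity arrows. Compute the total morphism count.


In the slice category C/X, objects are morphisms to X.
Identity morphisms: 4 (one per object of C/X).
Non-identity morphisms: 10.
Total = 4 + 10 = 14

14


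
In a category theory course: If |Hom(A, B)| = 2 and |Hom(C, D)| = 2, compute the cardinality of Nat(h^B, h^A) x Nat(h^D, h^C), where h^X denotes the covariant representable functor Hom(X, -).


By the Yoneda lemma, Nat(h^B, h^A) is isomorphic to Hom(A, B),
so |Nat(h^B, h^A)| = |Hom(A, B)| and |Nat(h^D, h^C)| = |Hom(C, D)|.
|Hom(A, B)| = 2, |Hom(C, D)| = 2.
|Nat(h^B, h^A) x Nat(h^D, h^C)| = 2 * 2 = 4

4


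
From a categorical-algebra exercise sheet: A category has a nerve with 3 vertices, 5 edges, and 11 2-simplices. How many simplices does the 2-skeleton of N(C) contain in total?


The 2-skeleton of the nerve N(C) consists of simplices in dimensions 0, 1, 2:
  |N(C)_0| = 3 (objects)
  |N(C)_1| = 5 (morphisms)
  |N(C)_2| = 11 (composable pairs)
Total = 3 + 5 + 11 = 19

19


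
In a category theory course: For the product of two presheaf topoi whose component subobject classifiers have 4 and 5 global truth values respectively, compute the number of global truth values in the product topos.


In a product of presheaf topoi E_1 x E_2, the subobject classifier
is Omega = Omega_1 x Omega_2 (componentwise), so
|Omega(top)| = |Omega_1(top_1)| * |Omega_2(top_2)|.
= 4 * 5 = 20.

20


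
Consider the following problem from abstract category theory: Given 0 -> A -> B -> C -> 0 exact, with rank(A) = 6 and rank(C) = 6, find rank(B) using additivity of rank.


For a short exact sequence 0 -> A -> B -> C -> 0,
rank is additive: rank(B) = rank(A) + rank(C).
rank(B) = 6 + 6 = 12

12


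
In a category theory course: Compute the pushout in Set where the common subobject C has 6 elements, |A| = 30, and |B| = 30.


The pushout A +_C B identifies the images of C in A and B.
|A +_C B| = |A| + |B| - |C| (for injections).
= 30 + 30 - 6 = 54

54


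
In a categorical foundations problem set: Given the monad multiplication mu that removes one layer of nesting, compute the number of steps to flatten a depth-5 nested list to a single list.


Each application of mu: T^2 -> T removes one layer of nesting.
Starting at depth 5 (i.e., T^5(X)), we need to reach T(X).
Number of mu applications = 5 - 1 = 4

4


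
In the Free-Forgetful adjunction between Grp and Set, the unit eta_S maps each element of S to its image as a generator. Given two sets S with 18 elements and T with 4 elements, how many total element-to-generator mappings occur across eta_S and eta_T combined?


The unit eta_X: X -> U(F(X)) of the Free-Forgetful adjunction
maps each element of X to a generator of F(X). For X = S + T (disjoint
union in Set), |S + T| = |S| + |T|.
Total mappings = 18 + 4 = 22.

22


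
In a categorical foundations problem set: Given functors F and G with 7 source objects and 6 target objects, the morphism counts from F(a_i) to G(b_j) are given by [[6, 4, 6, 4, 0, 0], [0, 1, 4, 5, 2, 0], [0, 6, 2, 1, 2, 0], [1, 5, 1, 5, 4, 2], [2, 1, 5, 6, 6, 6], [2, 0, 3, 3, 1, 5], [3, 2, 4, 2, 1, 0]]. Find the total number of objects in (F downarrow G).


Objects of (F downarrow G) are triples (a, b, h: F(a)->G(b)).
The count equals the sum of all entries in the hom-matrix.
sum(row 0) = 20
sum(row 1) = 12
sum(row 2) = 11
sum(row 3) = 18
sum(row 4) = 26
sum(row 5) = 14
sum(row 6) = 12
Grand total = 113

113
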